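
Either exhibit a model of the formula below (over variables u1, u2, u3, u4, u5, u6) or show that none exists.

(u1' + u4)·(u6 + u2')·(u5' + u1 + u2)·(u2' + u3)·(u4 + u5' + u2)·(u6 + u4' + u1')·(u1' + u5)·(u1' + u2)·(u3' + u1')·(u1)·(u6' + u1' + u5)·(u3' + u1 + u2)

(u1) alone gives u1 = 1.
(u4) alone gives u4 = 1.
(u6) alone gives u6 = 1.
(u5) alone gives u5 = 1.
(u2) alone gives u2 = 1.
(u3) alone gives u3 = 1.
That conflicts with the unit clause (u3').

UNSATISFIABLE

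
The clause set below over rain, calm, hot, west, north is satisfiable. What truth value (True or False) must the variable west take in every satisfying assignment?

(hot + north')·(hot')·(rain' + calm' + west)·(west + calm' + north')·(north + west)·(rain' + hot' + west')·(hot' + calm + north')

Suppose west = 0.
(hot') alone gives hot = 0.
(north') alone gives north = 0.
Now (north) is unsatisfied and unit — conflict.
So every satisfying assignment has west = True.

True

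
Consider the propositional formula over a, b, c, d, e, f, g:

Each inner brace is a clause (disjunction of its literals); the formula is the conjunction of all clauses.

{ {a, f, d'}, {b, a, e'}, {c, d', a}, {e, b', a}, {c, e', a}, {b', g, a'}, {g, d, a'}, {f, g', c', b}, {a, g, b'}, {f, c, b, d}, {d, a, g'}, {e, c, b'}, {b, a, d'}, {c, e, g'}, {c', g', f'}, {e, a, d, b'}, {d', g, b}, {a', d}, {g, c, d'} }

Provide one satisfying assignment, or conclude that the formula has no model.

a ↦ 0,  b ↦ 0,  c ↦ 0,  d ↦ 0,  e ↦ 0,  f ↦ 1,  g ↦ 0

Branch on a: set a = 0.
Branch on f: set f = 1.
Branch on b: set b = 0.
Unit clause (e') forces e = 0.
Unit clause (d') forces d = 0.
Unit clause (g') forces g = 0.
Every clause is now satisfied; c is unconstrained.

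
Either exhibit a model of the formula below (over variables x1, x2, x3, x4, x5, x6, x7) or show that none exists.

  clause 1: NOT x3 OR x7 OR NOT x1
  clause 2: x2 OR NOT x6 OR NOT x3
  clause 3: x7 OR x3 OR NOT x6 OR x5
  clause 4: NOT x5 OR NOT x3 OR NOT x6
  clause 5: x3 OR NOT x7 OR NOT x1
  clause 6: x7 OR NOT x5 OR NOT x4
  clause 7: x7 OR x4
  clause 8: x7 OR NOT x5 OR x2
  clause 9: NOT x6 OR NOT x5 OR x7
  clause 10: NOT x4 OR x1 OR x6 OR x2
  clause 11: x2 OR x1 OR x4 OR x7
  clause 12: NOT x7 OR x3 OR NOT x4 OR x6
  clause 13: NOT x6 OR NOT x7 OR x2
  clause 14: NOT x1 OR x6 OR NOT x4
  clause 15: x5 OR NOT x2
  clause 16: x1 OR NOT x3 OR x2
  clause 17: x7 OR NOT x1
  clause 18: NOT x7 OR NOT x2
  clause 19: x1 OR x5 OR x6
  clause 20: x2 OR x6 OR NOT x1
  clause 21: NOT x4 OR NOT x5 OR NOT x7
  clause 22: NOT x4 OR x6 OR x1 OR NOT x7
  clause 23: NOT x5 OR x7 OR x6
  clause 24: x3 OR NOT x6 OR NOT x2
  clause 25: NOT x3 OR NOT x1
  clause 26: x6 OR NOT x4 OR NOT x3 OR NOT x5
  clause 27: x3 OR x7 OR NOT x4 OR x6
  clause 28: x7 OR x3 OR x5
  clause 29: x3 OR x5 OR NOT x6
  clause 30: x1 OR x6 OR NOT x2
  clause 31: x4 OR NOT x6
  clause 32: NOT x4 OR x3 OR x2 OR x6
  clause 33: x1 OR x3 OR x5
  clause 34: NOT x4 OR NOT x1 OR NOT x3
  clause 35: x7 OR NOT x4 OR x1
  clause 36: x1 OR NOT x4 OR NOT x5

x1 ↦ false,  x2 ↦ false,  x3 ↦ false,  x4 ↦ false,  x5 ↦ true,  x6 ↦ false,  x7 ↦ true

Case x7 = true:
The clause (NOT x2) is unit, so x2 = false.
The clause (NOT x6) is unit, so x6 = false.
The clause (NOT x1) is unit, so x1 = false.
The clause (NOT x4) is unit, so x4 = false.
The clause (NOT x3) is unit, so x3 = false.
The clause (x5) is unit, so x5 = true.
This assignment satisfies each clause.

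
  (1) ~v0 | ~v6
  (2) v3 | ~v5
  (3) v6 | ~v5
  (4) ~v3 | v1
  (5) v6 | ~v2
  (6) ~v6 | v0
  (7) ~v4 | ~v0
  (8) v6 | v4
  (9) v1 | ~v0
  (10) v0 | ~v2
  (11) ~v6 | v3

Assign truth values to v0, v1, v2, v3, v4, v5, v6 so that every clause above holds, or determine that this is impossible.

v0=0; v1=0; v2=0; v3=0; v4=1; v5=0; v6=0

Suppose v0 = 0.
From the singleton clause (~v6), v6 = 0.
From the singleton clause (~v5), v5 = 0.
From the singleton clause (~v2), v2 = 0.
From the singleton clause (v4), v4 = 1.
Suppose v3 = 0.
No clause remains; v1 is free.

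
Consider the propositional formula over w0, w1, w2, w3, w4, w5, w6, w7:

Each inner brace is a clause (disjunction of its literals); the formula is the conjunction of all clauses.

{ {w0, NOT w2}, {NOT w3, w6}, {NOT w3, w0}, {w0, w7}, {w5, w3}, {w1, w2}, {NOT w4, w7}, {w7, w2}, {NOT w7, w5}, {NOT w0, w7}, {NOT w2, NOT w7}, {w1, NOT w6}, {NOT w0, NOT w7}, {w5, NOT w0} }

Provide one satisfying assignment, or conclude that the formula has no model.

w0: false, w1: true, w2: false, w3: false, w4: true, w5: true, w6: false, w7: true

Suppose w0 = false.
(NOT w2) alone gives w2 = false.
(NOT w3) alone gives w3 = false.
(w7) alone gives w7 = true.
(w5) alone gives w5 = true.
(w1) alone gives w1 = true.
No clause remains; w4, w6 are free.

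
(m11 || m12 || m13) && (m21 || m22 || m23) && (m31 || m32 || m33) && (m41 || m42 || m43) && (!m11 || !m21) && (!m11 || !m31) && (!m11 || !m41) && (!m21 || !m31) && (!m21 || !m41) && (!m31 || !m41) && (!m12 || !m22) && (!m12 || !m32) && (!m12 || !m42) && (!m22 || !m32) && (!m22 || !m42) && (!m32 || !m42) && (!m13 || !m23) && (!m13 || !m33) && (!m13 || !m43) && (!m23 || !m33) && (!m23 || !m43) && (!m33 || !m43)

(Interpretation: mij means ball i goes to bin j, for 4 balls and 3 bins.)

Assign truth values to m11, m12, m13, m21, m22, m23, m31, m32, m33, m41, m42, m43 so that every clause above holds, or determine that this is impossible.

Case m11 = false:
Case m12 = true:
(!m22) alone gives m22 = false.
(!m32) alone gives m32 = false.
(!m42) alone gives m42 = false.
Case m21 = true:
(!m31) alone gives m31 = false.
(m33) alone gives m33 = true.
(!m41) alone gives m41 = false.
(m43) alone gives m43 = true.
But (!m43) is also a unit clause — contradiction.
That branch fails; take m21 = false instead.
(m23) alone gives m23 = true.
(!m13) alone gives m13 = false.
(!m33) alone gives m33 = false.
(m31) alone gives m31 = true.
(!m41) alone gives m41 = false.
(m43) alone gives m43 = true.
But (!m43) is also a unit clause — contradiction.
Either choice for m21 ends in contradiction.
That branch fails; take m12 = false instead.
(m13) alone gives m13 = true.
(!m23) alone gives m23 = false.
(!m33) alone gives m33 = false.
(!m43) alone gives m43 = false.
Case m21 = true:
(!m31) alone gives m31 = false.
(m32) alone gives m32 = true.
(!m41) alone gives m41 = false.
(m42) alone gives m42 = true.
But (!m42) is also a unit clause — contradiction.
That branch fails; take m21 = false instead.
(m22) alone gives m22 = true.
(!m32) alone gives m32 = false.
(m31) alone gives m31 = true.
(!m41) alone gives m41 = false.
(m42) alone gives m42 = true.
But (!m42) is also a unit clause — contradiction.
Either choice for m21 ends in contradiction.
Either choice for m12 ends in contradiction.
That branch fails; take m11 = true instead.
(!m21) alone gives m21 = false.
(!m31) alone gives m31 = false.
(!m41) alone gives m41 = false.
Case m22 = true:
(!m12) alone gives m12 = false.
(!m32) alone gives m32 = false.
(m33) alone gives m33 = true.
(!m42) alone gives m42 = false.
(m43) alone gives m43 = true.
But (!m43) is also a unit clause — contradiction.
That branch fails; take m22 = false instead.
(m23) alone gives m23 = true.
(!m13) alone gives m13 = false.
(!m33) alone gives m33 = false.
(m32) alone gives m32 = true.
(!m12) alone gives m12 = false.
(!m42) alone gives m42 = false.
(m43) alone gives m43 = true.
But (!m43) is also a unit clause — contradiction.
Either choice for m22 ends in contradiction.
Either choice for m11 ends in contradiction.

UNSATISFIABLE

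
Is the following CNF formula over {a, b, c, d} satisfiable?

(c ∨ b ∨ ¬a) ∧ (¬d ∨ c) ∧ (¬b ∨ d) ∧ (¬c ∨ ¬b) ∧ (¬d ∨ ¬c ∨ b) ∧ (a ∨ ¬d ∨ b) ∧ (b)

The clause (b) is unit, so b = True.
The clause (d) is unit, so d = True.
The clause (c) is unit, so c = True.
Now (¬c) is unsatisfied and unit — conflict.
No assignment satisfies every clause.

No, unsatisfiable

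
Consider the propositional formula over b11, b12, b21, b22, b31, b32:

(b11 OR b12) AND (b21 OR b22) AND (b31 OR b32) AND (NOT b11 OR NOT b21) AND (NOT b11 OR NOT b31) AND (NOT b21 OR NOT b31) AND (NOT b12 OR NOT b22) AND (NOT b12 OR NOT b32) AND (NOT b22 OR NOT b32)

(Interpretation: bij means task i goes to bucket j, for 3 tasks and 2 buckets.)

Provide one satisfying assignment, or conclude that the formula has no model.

UNSATISFIABLE

Branch on b11: set b11 = true.
Unit clause (NOT b21) forces b21 = false.
Unit clause (b22) forces b22 = true.
Unit clause (NOT b31) forces b31 = false.
Unit clause (b32) forces b32 = true.
Now (NOT b32) is unsatisfied and unit — conflict.
So b11 must be the other value — set b11 = false.
Unit clause (b12) forces b12 = true.
Unit clause (NOT b22) forces b22 = false.
Unit clause (b21) forces b21 = true.
Unit clause (NOT b31) forces b31 = false.
Unit clause (b32) forces b32 = true.
Now (NOT b32) is unsatisfied and unit — conflict.
Neither b11 = true nor b11 = false works.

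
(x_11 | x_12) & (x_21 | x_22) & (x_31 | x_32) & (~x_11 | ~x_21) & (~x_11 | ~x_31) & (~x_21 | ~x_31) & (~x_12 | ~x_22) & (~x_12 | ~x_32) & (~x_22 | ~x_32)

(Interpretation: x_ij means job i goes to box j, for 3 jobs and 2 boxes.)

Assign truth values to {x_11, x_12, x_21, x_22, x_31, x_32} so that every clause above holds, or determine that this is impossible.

Branch on x_11: set x_11 = 1.
The clause (~x_21) is unit, so x_21 = 0.
The clause (x_22) is unit, so x_22 = 1.
The clause (~x_31) is unit, so x_31 = 0.
The clause (x_32) is unit, so x_32 = 1.
Now (~x_32) is unsatisfied and unit — conflict.
Backtrack on x_11: now try x_11 = 0.
The clause (x_12) is unit, so x_12 = 1.
The clause (~x_22) is unit, so x_22 = 0.
The clause (x_21) is unit, so x_21 = 1.
The clause (~x_31) is unit, so x_31 = 0.
The clause (x_32) is unit, so x_32 = 1.
Now (~x_32) is unsatisfied and unit — conflict.
Neither x_11 = 1 nor x_11 = 0 works.

UNSATISFIABLE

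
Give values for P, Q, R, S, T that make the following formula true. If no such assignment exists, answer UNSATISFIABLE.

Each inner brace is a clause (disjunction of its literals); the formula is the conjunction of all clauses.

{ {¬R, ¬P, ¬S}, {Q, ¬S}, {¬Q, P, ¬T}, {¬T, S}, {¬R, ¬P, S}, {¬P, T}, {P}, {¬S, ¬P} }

Unit clause (P) forces P = True.
Unit clause (T) forces T = True.
Unit clause (S) forces S = True.
That conflicts with the unit clause (¬S).

UNSATISFIABLE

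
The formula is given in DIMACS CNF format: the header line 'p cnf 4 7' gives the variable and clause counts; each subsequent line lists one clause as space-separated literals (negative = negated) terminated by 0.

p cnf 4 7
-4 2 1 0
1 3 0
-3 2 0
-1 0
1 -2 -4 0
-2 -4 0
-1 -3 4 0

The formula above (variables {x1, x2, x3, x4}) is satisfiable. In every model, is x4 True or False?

Suppose x4 = True.
Unit clause (¬x1) forces x1 = False.
Unit clause (x2) forces x2 = True.
Now (¬x2) is unsatisfied and unit — conflict.
So every satisfying assignment has x4 = False.

False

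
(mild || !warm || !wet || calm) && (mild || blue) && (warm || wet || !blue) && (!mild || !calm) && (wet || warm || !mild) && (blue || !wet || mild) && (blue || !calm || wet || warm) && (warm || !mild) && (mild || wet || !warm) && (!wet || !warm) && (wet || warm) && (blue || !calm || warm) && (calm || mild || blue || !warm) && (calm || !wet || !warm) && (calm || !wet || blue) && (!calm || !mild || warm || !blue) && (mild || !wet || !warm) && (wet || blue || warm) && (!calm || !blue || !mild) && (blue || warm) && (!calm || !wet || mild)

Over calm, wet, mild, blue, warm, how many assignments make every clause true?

There are 2^5 = 32 truth assignments over (calm, wet, mild, blue, warm).
Split on blue. With blue = true, the clauses containing blue are satisfied and !blue drops from the rest; 2 of the 2^4 = 16 assignments to the other variables satisfy what remains.
With blue = false, by the same count on the reduced clause set, 1 assignment works.
(One model: calm=F, wet=F, mild=T, blue=F, warm=T.)
Total: 2 + 1 = 3.

3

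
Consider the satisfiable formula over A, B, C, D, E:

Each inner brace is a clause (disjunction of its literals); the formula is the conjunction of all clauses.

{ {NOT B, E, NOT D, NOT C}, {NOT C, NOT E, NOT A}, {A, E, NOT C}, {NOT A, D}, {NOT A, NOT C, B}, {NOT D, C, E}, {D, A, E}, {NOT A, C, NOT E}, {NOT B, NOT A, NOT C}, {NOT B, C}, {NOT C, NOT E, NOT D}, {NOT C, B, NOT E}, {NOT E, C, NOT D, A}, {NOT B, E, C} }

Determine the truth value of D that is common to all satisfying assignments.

False

Suppose D = true.
Suppose C = true.
The clause (NOT E) is unit, so E = false.
The clause (NOT B) is unit, so B = false.
The clause (A) is unit, so A = true.
But (NOT A) is also a unit clause — contradiction.
Backtrack on C: now try C = false.
The clause (E) is unit, so E = true.
The clause (NOT A) is unit, so A = false.
But (A) is also a unit clause — contradiction.
Both values of C lead to a conflict.
So every satisfying assignment has D = False.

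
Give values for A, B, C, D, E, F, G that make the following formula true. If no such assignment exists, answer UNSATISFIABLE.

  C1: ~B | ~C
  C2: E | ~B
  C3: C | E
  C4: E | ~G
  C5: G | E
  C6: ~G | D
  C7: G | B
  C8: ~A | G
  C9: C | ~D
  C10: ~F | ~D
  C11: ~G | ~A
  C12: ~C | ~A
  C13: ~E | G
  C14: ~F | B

Suppose B = 0.
The clause (G) is unit, so G = 1.
The clause (E) is unit, so E = 1.
The clause (D) is unit, so D = 1.
The clause (C) is unit, so C = 1.
The clause (~F) is unit, so F = 0.
The clause (~A) is unit, so A = 0.
This assignment satisfies each clause.

A ↦ 0; B ↦ 0; C ↦ 1; D ↦ 1; E ↦ 1; F ↦ 0; G ↦ 1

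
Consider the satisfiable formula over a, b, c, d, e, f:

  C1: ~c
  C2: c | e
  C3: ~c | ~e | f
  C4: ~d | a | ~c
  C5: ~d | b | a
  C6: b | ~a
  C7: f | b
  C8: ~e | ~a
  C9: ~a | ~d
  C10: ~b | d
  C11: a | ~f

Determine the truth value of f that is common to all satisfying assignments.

False

Suppose f = 1.
(~c) alone gives c = 0.
(e) alone gives e = 1.
(~a) alone gives a = 0.
But (a) is also a unit clause — contradiction.
So every satisfying assignment has f = False.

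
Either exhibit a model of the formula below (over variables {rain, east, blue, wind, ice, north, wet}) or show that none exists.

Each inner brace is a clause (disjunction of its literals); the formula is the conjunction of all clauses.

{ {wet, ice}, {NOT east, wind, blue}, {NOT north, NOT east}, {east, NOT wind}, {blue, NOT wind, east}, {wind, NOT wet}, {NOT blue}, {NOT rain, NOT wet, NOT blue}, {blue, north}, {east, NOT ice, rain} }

rain ↦ true,  east ↦ false,  blue ↦ false,  wind ↦ false,  ice ↦ true,  north ↦ true,  wet ↦ false

From the singleton clause (NOT blue), blue = false.
From the singleton clause (north), north = true.
From the singleton clause (NOT east), east = false.
From the singleton clause (NOT wind), wind = false.
From the singleton clause (NOT wet), wet = false.
From the singleton clause (ice), ice = true.
From the singleton clause (rain), rain = true.
This assignment satisfies each clause.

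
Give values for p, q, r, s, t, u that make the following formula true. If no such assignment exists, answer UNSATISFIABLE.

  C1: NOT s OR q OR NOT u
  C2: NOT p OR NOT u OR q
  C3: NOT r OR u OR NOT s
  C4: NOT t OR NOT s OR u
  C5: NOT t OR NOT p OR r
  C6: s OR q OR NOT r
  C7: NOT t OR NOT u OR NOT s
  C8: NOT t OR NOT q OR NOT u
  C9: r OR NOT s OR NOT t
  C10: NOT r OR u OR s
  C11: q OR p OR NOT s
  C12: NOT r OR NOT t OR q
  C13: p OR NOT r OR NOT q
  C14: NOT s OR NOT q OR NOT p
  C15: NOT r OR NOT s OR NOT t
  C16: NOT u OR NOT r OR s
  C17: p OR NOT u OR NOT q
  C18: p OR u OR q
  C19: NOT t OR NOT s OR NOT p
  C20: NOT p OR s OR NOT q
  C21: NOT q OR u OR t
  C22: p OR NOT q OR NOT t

Try s = false.
Try q = false.
From the singleton clause (NOT r), r = false.
Try p = false.
From the singleton clause (u), u = true.
All clauses hold; t can take either value.

p=false,  q=false,  r=false,  s=false,  t=true,  u=true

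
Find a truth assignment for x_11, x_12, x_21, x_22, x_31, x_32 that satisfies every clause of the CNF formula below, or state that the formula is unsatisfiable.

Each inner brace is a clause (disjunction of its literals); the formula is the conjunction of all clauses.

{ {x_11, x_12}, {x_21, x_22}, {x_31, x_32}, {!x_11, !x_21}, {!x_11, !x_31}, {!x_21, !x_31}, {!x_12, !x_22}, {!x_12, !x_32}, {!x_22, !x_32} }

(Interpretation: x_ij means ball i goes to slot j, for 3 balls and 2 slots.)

Try x_11 = true.
Unit clause (!x_21) forces x_21 = false.
Unit clause (x_22) forces x_22 = true.
Unit clause (!x_31) forces x_31 = false.
Unit clause (x_32) forces x_32 = true.
That conflicts with the unit clause (!x_32).
That branch fails; take x_11 = false instead.
Unit clause (x_12) forces x_12 = true.
Unit clause (!x_22) forces x_22 = false.
Unit clause (x_21) forces x_21 = true.
Unit clause (!x_31) forces x_31 = false.
Unit clause (x_32) forces x_32 = true.
That conflicts with the unit clause (!x_32).
Both values of x_11 lead to a conflict.

UNSATISFIABLE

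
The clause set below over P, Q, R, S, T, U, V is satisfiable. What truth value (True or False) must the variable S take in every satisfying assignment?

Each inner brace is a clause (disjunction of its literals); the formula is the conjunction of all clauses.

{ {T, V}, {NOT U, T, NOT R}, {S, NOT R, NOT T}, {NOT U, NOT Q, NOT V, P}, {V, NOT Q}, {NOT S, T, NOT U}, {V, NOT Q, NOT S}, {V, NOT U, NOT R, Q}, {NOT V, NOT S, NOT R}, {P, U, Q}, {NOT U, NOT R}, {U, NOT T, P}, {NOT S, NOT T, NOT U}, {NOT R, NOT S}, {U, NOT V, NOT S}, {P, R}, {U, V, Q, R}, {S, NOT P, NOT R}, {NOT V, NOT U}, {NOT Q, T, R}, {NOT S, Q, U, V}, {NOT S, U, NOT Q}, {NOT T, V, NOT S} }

Suppose S = true.
Unit clause (NOT R) forces R = false.
Unit clause (P) forces P = true.
Case T = true:
Unit clause (NOT U) forces U = false.
Unit clause (NOT V) forces V = false.
Now (V) is unsatisfied and unit — conflict.
That branch fails; take T = false instead.
Unit clause (V) forces V = true.
Unit clause (NOT U) forces U = false.
Now (U) is unsatisfied and unit — conflict.
Neither T = true nor T = false works.
So every satisfying assignment has S = False.

False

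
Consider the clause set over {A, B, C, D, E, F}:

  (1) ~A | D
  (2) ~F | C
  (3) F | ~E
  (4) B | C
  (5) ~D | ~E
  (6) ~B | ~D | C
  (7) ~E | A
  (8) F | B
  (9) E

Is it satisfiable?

No

Unit clause (E) forces E = 1.
Unit clause (F) forces F = 1.
Unit clause (C) forces C = 1.
Unit clause (~D) forces D = 0.
Unit clause (~A) forces A = 0.
That conflicts with the unit clause (A).
No assignment satisfies every clause.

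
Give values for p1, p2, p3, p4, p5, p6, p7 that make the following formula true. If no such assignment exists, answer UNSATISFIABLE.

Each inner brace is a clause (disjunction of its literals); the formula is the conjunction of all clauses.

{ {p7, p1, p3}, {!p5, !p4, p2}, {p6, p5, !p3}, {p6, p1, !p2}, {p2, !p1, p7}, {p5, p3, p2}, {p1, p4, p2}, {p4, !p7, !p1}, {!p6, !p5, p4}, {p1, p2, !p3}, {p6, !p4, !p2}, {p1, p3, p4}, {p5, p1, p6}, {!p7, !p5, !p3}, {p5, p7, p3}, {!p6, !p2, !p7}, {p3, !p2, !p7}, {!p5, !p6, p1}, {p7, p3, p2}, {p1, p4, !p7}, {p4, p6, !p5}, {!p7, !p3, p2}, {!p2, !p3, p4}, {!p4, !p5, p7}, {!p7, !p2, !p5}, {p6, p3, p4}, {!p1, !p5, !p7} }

Branch on p7: set p7 = false.
Branch on p1: set p1 = false.
(p3) alone gives p3 = true.
(p2) alone gives p2 = true.
(p6) alone gives p6 = true.
(!p5) alone gives p5 = false.
(p4) alone gives p4 = true.
Every clause now holds.

p1: false,  p2: true,  p3: true,  p4: true,  p5: false,  p6: true,  p7: false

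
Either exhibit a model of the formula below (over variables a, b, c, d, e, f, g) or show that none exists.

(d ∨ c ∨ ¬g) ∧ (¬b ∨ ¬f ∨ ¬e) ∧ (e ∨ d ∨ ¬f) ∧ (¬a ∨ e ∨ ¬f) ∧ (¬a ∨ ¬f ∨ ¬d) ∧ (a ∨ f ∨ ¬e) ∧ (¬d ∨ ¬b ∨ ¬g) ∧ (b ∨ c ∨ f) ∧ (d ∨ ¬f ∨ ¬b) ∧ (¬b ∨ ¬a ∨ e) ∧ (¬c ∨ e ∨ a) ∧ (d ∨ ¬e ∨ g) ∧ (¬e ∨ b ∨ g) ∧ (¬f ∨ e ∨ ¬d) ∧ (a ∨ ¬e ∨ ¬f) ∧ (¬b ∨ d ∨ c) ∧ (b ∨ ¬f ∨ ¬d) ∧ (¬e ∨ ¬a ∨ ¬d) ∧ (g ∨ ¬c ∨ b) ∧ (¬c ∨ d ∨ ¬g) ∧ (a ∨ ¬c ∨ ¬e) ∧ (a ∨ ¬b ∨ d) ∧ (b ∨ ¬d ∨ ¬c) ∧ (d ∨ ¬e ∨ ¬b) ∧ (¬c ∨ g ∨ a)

Case d = True:
Case a = False:
Case f = False:
(¬e) alone gives e = False.
(¬c) alone gives c = False.
(b) alone gives b = True.
(¬g) alone gives g = False.
This assignment satisfies each clause.

a=False,  b=True,  c=False,  d=True,  e=False,  f=False,  g=False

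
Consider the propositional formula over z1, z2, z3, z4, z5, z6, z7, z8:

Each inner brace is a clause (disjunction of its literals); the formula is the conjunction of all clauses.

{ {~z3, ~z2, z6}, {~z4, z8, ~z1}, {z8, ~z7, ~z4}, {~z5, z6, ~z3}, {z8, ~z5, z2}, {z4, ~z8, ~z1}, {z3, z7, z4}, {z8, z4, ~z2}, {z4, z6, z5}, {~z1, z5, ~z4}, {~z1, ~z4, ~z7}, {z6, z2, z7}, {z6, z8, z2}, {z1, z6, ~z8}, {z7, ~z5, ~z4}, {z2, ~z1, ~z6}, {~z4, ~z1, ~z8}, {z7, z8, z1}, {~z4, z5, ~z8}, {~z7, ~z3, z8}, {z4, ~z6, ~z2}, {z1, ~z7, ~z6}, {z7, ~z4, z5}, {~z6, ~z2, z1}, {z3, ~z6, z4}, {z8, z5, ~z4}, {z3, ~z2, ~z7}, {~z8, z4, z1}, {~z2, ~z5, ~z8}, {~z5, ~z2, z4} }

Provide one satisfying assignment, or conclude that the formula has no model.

UNSATISFIABLE

Try z3 = 0.
Try z7 = 1.
The clause (~z2) is unit, so z2 = 0.
Try z8 = 1.
Try z4 = 1.
The clause (~z1) is unit, so z1 = 0.
The clause (z6) is unit, so z6 = 1.
Now (~z6) is unsatisfied and unit — conflict.
That branch fails; take z4 = 0 instead.
The clause (~z1) is unit, so z1 = 0.
Now (z1) is unsatisfied and unit — conflict.
Either choice for z4 ends in contradiction.
That branch fails; take z8 = 0 instead.
The clause (~z4) is unit, so z4 = 0.
The clause (~z5) is unit, so z5 = 0.
The clause (z6) is unit, so z6 = 1.
Now (~z6) is unsatisfied and unit — conflict.
Either choice for z8 ends in contradiction.
That branch fails; take z7 = 0 instead.
The clause (z4) is unit, so z4 = 1.
The clause (~z5) is unit, so z5 = 0.
Now (z5) is unsatisfied and unit — conflict.
Either choice for z7 ends in contradiction.
That branch fails; take z3 = 1 instead.
Try z2 = 0.
Try z5 = 0.
Try z4 = 1.
The clause (~z1) is unit, so z1 = 0.
The clause (~z8) is unit, so z8 = 0.
Now (z8) is unsatisfied and unit — conflict.
That branch fails; take z4 = 0 instead.
The clause (z6) is unit, so z6 = 1.
The clause (~z1) is unit, so z1 = 0.
The clause (~z7) is unit, so z7 = 0.
The clause (z8) is unit, so z8 = 1.
Now (~z8) is unsatisfied and unit — conflict.
Either choice for z4 ends in contradiction.
That branch fails; take z5 = 1 instead.
The clause (z6) is unit, so z6 = 1.
The clause (z8) is unit, so z8 = 1.
The clause (~z1) is unit, so z1 = 0.
The clause (~z7) is unit, so z7 = 0.
The clause (~z4) is unit, so z4 = 0.
Now (z4) is unsatisfied and unit — conflict.
Either choice for z5 ends in contradiction.
That branch fails; take z2 = 1 instead.
The clause (z6) is unit, so z6 = 1.
The clause (z4) is unit, so z4 = 1.
The clause (z1) is unit, so z1 = 1.
The clause (z8) is unit, so z8 = 1.
Now (~z8) is unsatisfied and unit — conflict.
Either choice for z2 ends in contradiction.
Either choice for z3 ends in contradiction.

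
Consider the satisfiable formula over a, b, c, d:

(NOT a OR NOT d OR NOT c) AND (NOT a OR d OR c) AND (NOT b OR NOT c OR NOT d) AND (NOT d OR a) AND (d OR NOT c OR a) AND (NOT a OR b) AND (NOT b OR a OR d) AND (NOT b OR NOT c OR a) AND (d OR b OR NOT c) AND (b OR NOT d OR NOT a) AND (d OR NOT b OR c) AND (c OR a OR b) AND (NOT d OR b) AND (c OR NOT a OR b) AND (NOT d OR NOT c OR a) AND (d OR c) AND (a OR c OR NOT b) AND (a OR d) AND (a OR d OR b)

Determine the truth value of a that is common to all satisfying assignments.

True

Suppose a = false.
From the singleton clause (NOT d), d = false.
Now (d) is unsatisfied and unit — conflict.
So every satisfying assignment has a = True.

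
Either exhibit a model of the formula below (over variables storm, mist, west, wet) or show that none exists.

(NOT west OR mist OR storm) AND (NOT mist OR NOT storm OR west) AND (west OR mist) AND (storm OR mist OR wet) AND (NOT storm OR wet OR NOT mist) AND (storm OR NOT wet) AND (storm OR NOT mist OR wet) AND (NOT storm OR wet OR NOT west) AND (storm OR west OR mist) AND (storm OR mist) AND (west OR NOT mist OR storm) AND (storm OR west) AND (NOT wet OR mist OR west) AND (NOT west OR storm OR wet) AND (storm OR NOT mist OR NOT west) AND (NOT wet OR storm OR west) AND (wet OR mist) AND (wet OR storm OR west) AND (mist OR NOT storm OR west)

Branch on west: set west = true.
Branch on mist: set mist = false.
From the singleton clause (storm), storm = true.
From the singleton clause (wet), wet = true.
This assignment satisfies each clause.

storm ↦ true; mist ↦ false; west ↦ true; wet ↦ true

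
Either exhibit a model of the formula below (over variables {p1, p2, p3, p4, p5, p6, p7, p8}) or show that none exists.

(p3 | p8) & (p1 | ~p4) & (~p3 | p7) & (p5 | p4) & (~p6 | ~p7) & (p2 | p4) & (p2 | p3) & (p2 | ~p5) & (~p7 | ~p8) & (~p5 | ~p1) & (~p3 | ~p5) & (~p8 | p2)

Case p3 = 0:
From the singleton clause (p8), p8 = 1.
From the singleton clause (p2), p2 = 1.
From the singleton clause (~p7), p7 = 0.
Case p1 = 0:
From the singleton clause (~p4), p4 = 0.
From the singleton clause (p5), p5 = 1.
All clauses hold; p6 can take either value.

p1: 0, p2: 1, p3: 0, p4: 0, p5: 1, p6: 1, p7: 0, p8: 1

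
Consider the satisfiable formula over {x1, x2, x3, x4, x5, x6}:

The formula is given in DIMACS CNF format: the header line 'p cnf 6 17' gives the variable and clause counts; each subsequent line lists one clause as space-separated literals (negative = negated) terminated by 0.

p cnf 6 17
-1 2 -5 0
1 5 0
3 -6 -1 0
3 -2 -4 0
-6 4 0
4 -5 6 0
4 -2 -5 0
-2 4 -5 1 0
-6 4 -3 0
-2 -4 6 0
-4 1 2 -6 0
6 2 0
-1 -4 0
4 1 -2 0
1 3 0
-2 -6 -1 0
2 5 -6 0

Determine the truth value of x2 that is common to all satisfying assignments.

True

Suppose x2 = False.
(x6) alone gives x6 = True.
(x4) alone gives x4 = True.
(x1) alone gives x1 = True.
But (¬x1) is also a unit clause — contradiction.
So every satisfying assignment has x2 = True.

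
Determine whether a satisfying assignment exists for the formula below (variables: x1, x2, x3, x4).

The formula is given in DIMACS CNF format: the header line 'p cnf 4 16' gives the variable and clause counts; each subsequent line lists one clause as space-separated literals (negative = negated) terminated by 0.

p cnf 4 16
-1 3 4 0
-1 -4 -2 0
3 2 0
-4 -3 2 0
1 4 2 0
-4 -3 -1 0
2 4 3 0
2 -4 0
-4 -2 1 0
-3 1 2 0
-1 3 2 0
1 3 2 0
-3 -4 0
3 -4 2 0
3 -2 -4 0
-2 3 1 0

Satisfiable

Branch on x3: set x3 = True.
Unit clause (¬x4) forces x4 = False.
Branch on x1: set x1 = True.
All clauses hold; x2 can take either value.
A satisfying assignment: x1=True; x2=True; x3=True; x4=False.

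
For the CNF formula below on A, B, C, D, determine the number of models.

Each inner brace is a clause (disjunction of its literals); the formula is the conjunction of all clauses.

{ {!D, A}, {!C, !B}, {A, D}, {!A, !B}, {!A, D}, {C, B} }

There are 2^4 = 16 truth assignments over (A, B, C, D).
Check each against the 6 clauses (columns in the order A, B, C, D):
  F F F F  ✗ fails (A || D)
  F F F T  ✗ fails (!D || A)
  F F T F  ✗ fails (A || D)
  F F T T  ✗ fails (!D || A)
  F T F F  ✗ fails (A || D)
  F T F T  ✗ fails (!D || A)
  F T T F  ✗ fails (!C || !B)
  F T T T  ✗ fails (!D || A)
  T F F F  ✗ fails (!A || D)
  T F F T  ✗ fails (C || B)
  T F T F  ✗ fails (!A || D)
  T F T T  ✓ satisfies all
  T T F F  ✗ fails (!A || !B)
  T T F T  ✗ fails (!A || !B)
  T T T F  ✗ fails (!C || !B)
  T T T T  ✗ fails (!C || !B)
1 of the 16 rows is a model.

1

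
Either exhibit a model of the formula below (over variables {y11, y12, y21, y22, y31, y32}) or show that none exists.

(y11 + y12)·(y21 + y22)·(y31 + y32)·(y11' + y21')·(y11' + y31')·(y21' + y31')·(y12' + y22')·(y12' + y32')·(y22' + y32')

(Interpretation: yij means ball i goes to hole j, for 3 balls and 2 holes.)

Suppose y11 = 1.
The clause (y21') is unit, so y21 = 0.
The clause (y22) is unit, so y22 = 1.
The clause (y31') is unit, so y31 = 0.
The clause (y32) is unit, so y32 = 1.
Now (y32') is unsatisfied and unit — conflict.
Backtrack on y11: now try y11 = 0.
The clause (y12) is unit, so y12 = 1.
The clause (y22') is unit, so y22 = 0.
The clause (y21) is unit, so y21 = 1.
The clause (y31') is unit, so y31 = 0.
The clause (y32) is unit, so y32 = 1.
Now (y32') is unsatisfied and unit — conflict.
Both values of y11 lead to a conflict.

UNSATISFIABLE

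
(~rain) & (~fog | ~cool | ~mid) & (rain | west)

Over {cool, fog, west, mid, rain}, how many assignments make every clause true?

There are 2^5 = 32 truth assignments over (cool, fog, west, mid, rain).
Split on rain. With rain = 1, the clauses containing rain are satisfied and ~rain drops from the rest; 0 of the 2^4 = 16 assignments to the other variables satisfy what remains.
With rain = 0, by the same count on the reduced clause set, 7 assignments work.
(One model: cool=F, fog=F, west=T, mid=F, rain=F.)
Total: 0 + 7 = 7.

7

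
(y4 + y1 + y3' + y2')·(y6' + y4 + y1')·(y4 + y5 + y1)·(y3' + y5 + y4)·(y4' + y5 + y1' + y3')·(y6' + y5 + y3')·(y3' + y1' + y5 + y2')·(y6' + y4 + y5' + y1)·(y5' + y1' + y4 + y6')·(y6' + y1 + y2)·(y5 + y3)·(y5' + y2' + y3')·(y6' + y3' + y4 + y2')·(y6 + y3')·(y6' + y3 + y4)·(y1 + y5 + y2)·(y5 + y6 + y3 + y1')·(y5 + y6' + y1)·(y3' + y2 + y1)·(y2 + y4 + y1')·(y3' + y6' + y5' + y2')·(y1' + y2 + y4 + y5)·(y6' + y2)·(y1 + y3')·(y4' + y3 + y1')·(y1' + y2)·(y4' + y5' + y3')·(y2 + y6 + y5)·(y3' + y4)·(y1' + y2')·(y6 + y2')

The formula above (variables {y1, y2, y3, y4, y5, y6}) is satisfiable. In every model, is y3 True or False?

False

Suppose y3 = 1.
Unit clause (y6) forces y6 = 1.
Unit clause (y5) forces y5 = 1.
Unit clause (y2') forces y2 = 0.
But (y2) is also a unit clause — contradiction.
So every satisfying assignment has y3 = False.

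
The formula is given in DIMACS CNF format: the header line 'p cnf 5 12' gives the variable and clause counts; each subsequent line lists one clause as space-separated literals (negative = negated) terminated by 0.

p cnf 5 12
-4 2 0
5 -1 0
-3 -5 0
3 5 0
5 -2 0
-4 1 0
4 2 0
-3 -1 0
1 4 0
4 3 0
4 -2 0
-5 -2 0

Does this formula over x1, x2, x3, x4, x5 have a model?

No

Suppose x4 = False.
Unit clause (x2) forces x2 = True.
That conflicts with the unit clause (¬x2).
So x4 must be the other value — set x4 = True.
Unit clause (x2) forces x2 = True.
Unit clause (x5) forces x5 = True.
That conflicts with the unit clause (¬x5).
Both values of x4 lead to a conflict.
No assignment satisfies every clause.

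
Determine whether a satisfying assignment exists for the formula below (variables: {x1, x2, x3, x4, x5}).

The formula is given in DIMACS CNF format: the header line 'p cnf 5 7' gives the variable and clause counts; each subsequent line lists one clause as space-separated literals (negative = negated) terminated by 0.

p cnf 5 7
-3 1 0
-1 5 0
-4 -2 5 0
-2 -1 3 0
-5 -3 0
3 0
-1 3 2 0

No

(x3) alone gives x3 = True.
(x1) alone gives x1 = True.
(x5) alone gives x5 = True.
That conflicts with the unit clause (¬x5).
No assignment satisfies every clause.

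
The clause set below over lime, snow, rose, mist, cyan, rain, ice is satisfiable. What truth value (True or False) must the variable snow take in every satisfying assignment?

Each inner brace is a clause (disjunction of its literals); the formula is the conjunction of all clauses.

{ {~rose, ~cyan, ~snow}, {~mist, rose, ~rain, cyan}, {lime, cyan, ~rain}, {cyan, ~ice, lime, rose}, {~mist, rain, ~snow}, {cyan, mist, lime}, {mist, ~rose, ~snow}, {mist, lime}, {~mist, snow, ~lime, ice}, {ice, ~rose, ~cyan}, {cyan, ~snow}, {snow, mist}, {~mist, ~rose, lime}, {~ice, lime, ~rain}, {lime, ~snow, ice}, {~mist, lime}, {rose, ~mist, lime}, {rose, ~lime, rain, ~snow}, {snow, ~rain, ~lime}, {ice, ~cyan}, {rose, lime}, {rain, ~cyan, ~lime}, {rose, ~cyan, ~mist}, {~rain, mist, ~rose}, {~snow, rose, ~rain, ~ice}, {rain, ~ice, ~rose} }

Suppose snow = 1.
(cyan) alone gives cyan = 1.
(~rose) alone gives rose = 0.
(ice) alone gives ice = 1.
(lime) alone gives lime = 1.
(rain) alone gives rain = 1.
But (~rain) is also a unit clause — contradiction.
So every satisfying assignment has snow = False.

False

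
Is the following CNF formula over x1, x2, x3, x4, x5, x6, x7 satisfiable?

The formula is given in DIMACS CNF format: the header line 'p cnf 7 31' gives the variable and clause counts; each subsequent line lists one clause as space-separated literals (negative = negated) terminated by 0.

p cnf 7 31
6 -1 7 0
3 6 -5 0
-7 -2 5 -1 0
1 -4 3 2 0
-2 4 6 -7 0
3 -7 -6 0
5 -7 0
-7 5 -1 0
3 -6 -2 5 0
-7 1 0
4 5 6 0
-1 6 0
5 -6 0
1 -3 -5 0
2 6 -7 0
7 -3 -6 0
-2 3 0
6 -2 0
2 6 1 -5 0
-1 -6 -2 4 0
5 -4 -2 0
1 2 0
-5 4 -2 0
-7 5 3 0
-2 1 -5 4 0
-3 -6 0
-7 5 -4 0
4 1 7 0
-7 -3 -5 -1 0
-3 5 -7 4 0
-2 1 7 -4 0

Case x5 = True:
Case x3 = False:
The clause (x6) is unit, so x6 = True.
The clause (¬x7) is unit, so x7 = False.
The clause (¬x2) is unit, so x2 = False.
The clause (x1) is unit, so x1 = True.
All clauses hold; x4 can take either value.
A satisfying assignment: x1: True,  x2: False,  x3: False,  x4: True,  x5: True,  x6: True,  x7: False.

Satisfiable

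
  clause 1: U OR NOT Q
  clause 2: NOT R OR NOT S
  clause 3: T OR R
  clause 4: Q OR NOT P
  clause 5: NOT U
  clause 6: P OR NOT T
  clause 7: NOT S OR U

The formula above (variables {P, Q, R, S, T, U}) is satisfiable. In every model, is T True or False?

False

Suppose T = true.
From the singleton clause (NOT U), U = false.
From the singleton clause (NOT Q), Q = false.
From the singleton clause (NOT P), P = false.
Now (P) is unsatisfied and unit — conflict.
So every satisfying assignment has T = False.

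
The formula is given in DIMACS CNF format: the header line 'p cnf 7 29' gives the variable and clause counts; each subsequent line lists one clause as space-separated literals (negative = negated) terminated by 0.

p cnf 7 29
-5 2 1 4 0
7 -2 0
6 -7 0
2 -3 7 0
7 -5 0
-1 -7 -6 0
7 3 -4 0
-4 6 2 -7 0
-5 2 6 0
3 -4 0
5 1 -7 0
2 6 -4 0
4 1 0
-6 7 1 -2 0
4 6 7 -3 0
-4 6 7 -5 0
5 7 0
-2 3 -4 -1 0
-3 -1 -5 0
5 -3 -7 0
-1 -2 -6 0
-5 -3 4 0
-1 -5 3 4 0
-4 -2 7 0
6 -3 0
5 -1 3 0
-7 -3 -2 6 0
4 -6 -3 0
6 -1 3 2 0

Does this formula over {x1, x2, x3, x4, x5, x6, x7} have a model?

Satisfiable

Suppose x7 = True.
The clause (x6) is unit, so x6 = True.
The clause (¬x1) is unit, so x1 = False.
The clause (x5) is unit, so x5 = True.
The clause (x4) is unit, so x4 = True.
The clause (x3) is unit, so x3 = True.
Every clause is now satisfied; x2 is unconstrained.
A satisfying assignment: x1=False,  x2=True,  x3=True,  x4=True,  x5=True,  x6=True,  x7=True.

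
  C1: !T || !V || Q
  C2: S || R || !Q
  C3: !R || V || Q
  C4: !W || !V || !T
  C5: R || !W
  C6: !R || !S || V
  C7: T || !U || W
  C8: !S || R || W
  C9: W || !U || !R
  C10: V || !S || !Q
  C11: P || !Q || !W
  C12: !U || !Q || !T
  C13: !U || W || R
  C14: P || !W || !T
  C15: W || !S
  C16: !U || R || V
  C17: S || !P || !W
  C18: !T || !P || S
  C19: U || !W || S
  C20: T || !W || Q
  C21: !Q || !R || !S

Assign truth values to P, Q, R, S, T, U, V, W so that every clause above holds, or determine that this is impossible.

Suppose R = true.
Suppose V = true.
Suppose T = true.
Unit clause (Q) forces Q = true.
Unit clause (!W) forces W = false.
Unit clause (!U) forces U = false.
Unit clause (!S) forces S = false.
Unit clause (!P) forces P = false.
All clauses are satisfied.

P=false; Q=true; R=true; S=false; T=true; U=false; V=true; W=false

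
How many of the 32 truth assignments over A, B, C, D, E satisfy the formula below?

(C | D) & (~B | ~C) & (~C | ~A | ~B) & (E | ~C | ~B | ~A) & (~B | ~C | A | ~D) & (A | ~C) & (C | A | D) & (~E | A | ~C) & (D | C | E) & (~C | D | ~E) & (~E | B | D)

11

There are 2^5 = 32 truth assignments over (A, B, C, D, E).
Split on C. With C = 1, the clauses containing C are satisfied and ~C drops from the rest; 3 of the 2^4 = 16 assignments to the other variables satisfy what remains.
With C = 0, by the same count on the reduced clause set, 8 assignments work.
Total: 3 + 8 = 11.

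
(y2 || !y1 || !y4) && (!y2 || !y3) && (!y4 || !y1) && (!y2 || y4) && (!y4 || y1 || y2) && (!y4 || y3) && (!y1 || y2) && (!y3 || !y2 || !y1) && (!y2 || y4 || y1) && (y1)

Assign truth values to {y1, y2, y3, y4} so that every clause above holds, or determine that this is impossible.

UNSATISFIABLE

Unit clause (y1) forces y1 = true.
Unit clause (!y4) forces y4 = false.
Unit clause (!y2) forces y2 = false.
Now (y2) is unsatisfied and unit — conflict.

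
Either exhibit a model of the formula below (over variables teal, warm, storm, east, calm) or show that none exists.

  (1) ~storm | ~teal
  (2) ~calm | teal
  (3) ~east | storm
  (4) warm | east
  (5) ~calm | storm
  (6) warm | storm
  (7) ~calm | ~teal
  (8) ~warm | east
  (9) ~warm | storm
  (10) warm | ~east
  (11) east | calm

teal=0,  warm=1,  storm=1,  east=1,  calm=0

Try storm = 1.
The clause (~teal) is unit, so teal = 0.
The clause (~calm) is unit, so calm = 0.
The clause (east) is unit, so east = 1.
The clause (warm) is unit, so warm = 1.
All clauses are satisfied.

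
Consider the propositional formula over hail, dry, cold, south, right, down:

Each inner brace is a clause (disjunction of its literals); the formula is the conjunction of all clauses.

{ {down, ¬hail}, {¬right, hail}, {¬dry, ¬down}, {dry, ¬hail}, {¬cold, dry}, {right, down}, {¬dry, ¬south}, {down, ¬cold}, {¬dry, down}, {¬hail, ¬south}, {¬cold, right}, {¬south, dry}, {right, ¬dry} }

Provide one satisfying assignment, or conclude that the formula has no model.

hail=False, dry=False, cold=False, south=False, right=False, down=True

Suppose down = True.
The clause (¬dry) is unit, so dry = False.
The clause (¬hail) is unit, so hail = False.
The clause (¬right) is unit, so right = False.
The clause (¬cold) is unit, so cold = False.
The clause (¬south) is unit, so south = False.
All clauses are satisfied.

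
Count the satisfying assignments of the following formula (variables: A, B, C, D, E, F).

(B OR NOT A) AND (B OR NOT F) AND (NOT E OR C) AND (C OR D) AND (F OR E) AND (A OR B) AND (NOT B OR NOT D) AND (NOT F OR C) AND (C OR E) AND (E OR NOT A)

There are 2^6 = 64 truth assignments over (A, B, C, D, E, F).
Split on D. With D = true, the clauses containing D are satisfied and NOT D drops from the rest; 0 of the 2^5 = 32 assignments to the other variables satisfy what remains.
With D = false, by the same count on the reduced clause set, 5 assignments work.
(One model: A=F, B=T, C=T, D=F, E=F, F=T.)
Total: 0 + 5 = 5.

5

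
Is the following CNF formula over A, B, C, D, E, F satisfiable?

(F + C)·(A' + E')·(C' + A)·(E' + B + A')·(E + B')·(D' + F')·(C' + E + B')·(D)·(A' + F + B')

From the singleton clause (D), D = 1.
From the singleton clause (F'), F = 0.
From the singleton clause (C), C = 1.
From the singleton clause (A), A = 1.
From the singleton clause (E'), E = 0.
From the singleton clause (B'), B = 0.
All clauses are satisfied.
A satisfying assignment: A: 1; B: 0; C: 1; D: 1; E: 0; F: 0.

Satisfiable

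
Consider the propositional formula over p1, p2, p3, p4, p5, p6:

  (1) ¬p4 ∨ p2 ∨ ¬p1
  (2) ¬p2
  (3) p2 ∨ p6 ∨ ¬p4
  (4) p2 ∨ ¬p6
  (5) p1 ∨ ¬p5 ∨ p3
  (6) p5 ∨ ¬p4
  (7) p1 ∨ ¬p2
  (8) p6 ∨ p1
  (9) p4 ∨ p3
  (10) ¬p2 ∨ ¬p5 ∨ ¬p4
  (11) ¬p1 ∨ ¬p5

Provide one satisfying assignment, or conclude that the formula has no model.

p1=True,  p2=False,  p3=True,  p4=False,  p5=False,  p6=False

(¬p2) alone gives p2 = False.
(¬p6) alone gives p6 = False.
(¬p4) alone gives p4 = False.
(p1) alone gives p1 = True.
(p3) alone gives p3 = True.
(¬p5) alone gives p5 = False.
Every clause now holds.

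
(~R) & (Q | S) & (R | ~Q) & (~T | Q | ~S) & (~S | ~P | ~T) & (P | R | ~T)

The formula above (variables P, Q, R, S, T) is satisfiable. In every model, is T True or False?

False

Suppose T = 1.
From the singleton clause (~R), R = 0.
From the singleton clause (~Q), Q = 0.
From the singleton clause (S), S = 1.
That conflicts with the unit clause (~S).
So every satisfying assignment has T = False.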